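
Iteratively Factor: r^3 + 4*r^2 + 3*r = (r + 1)*(r^2 + 3*r) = r*(r + 1)*(r + 3)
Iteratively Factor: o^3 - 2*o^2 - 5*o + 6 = (o - 1)*(o^2 - o - 6) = (o - 1)*(o + 2)*(o - 3)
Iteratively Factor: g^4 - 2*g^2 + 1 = (g - 1)*(g^3 + g^2 - g - 1) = (g - 1)^2*(g^2 + 2*g + 1) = (g - 1)^2*(g + 1)*(g + 1)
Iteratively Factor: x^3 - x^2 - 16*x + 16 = (x + 4)*(x^2 - 5*x + 4) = (x - 1)*(x + 4)*(x - 4)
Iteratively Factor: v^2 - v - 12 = (v - 4)*(v + 3)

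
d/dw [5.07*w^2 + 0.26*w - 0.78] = 10.14*w + 0.26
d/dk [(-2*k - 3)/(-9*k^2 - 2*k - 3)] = 18*k*(-k - 3)/(81*k^4 + 36*k^3 + 58*k^2 + 12*k + 9)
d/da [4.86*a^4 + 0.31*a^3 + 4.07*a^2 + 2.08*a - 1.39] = 19.44*a^3 + 0.93*a^2 + 8.14*a + 2.08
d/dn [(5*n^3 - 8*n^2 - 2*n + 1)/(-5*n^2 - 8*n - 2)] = (-25*n^4 - 80*n^3 + 24*n^2 + 42*n + 12)/(25*n^4 + 80*n^3 + 84*n^2 + 32*n + 4)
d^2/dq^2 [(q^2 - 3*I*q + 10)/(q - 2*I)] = 24/(q^3 - 6*I*q^2 - 12*q + 8*I)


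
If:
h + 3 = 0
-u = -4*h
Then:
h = -3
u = -12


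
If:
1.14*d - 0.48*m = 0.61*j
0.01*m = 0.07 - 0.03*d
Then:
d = 2.33333333333333 - 0.333333333333333*m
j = 4.36065573770492 - 1.40983606557377*m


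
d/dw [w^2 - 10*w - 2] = 2*w - 10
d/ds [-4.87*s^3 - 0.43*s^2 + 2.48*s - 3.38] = -14.61*s^2 - 0.86*s + 2.48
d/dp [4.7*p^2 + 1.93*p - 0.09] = 9.4*p + 1.93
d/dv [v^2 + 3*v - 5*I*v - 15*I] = 2*v + 3 - 5*I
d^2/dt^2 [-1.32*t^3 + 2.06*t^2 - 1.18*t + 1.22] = 4.12 - 7.92*t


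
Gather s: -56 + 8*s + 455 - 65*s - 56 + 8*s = 343 - 49*s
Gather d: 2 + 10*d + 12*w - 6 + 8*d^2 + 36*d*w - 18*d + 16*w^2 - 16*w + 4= 8*d^2 + d*(36*w - 8) + 16*w^2 - 4*w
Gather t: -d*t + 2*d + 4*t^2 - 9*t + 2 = 2*d + 4*t^2 + t*(-d - 9) + 2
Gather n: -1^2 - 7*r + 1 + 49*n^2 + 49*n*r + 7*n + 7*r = 49*n^2 + n*(49*r + 7)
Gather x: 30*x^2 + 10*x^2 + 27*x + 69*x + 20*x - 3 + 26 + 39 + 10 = 40*x^2 + 116*x + 72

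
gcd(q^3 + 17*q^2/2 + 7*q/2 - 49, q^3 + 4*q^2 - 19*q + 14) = q^2 + 5*q - 14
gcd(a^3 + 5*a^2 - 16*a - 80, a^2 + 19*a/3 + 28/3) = a + 4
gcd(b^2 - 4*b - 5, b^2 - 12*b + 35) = b - 5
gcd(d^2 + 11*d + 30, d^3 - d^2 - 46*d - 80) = d + 5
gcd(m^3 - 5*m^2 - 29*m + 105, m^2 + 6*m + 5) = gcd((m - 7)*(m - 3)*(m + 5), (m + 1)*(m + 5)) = m + 5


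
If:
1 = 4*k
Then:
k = 1/4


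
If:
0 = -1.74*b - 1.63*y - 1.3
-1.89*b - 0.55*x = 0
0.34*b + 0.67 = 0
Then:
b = -1.97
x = 6.77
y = 1.31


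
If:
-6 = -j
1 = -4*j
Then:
No Solution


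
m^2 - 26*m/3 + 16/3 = (m - 8)*(m - 2/3)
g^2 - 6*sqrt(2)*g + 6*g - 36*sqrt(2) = (g + 6)*(g - 6*sqrt(2))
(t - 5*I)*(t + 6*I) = t^2 + I*t + 30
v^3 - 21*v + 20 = (v - 4)*(v - 1)*(v + 5)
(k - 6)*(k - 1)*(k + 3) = k^3 - 4*k^2 - 15*k + 18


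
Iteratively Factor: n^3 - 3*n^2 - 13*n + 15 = (n - 1)*(n^2 - 2*n - 15) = (n - 1)*(n + 3)*(n - 5)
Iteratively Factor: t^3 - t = (t - 1)*(t^2 + t) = (t - 1)*(t + 1)*(t)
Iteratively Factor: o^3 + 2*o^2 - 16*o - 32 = (o - 4)*(o^2 + 6*o + 8) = (o - 4)*(o + 2)*(o + 4)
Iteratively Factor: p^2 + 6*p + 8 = (p + 2)*(p + 4)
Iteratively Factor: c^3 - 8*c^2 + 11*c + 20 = (c - 5)*(c^2 - 3*c - 4) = (c - 5)*(c - 4)*(c + 1)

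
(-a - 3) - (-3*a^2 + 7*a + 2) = 3*a^2 - 8*a - 5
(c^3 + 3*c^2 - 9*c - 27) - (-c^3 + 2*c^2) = 2*c^3 + c^2 - 9*c - 27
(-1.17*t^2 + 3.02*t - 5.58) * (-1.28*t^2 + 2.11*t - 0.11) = 1.4976*t^4 - 6.3343*t^3 + 13.6433*t^2 - 12.106*t + 0.6138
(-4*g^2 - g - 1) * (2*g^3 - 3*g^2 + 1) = -8*g^5 + 10*g^4 + g^3 - g^2 - g - 1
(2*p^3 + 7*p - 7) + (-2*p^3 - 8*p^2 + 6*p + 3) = -8*p^2 + 13*p - 4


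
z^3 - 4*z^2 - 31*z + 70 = (z - 7)*(z - 2)*(z + 5)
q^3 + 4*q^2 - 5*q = q*(q - 1)*(q + 5)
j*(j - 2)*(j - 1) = j^3 - 3*j^2 + 2*j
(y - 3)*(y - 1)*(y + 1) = y^3 - 3*y^2 - y + 3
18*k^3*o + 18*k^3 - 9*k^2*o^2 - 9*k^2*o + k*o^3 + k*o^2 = (-6*k + o)*(-3*k + o)*(k*o + k)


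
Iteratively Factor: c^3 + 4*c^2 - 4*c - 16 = (c + 4)*(c^2 - 4) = (c + 2)*(c + 4)*(c - 2)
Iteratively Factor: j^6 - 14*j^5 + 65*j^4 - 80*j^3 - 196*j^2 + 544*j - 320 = (j - 4)*(j^5 - 10*j^4 + 25*j^3 + 20*j^2 - 116*j + 80) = (j - 5)*(j - 4)*(j^4 - 5*j^3 + 20*j - 16) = (j - 5)*(j - 4)^2*(j^3 - j^2 - 4*j + 4) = (j - 5)*(j - 4)^2*(j + 2)*(j^2 - 3*j + 2) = (j - 5)*(j - 4)^2*(j - 2)*(j + 2)*(j - 1)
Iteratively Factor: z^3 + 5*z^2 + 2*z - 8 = (z + 4)*(z^2 + z - 2) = (z + 2)*(z + 4)*(z - 1)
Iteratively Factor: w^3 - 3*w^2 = (w)*(w^2 - 3*w) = w*(w - 3)*(w)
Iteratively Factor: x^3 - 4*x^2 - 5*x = (x + 1)*(x^2 - 5*x) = x*(x + 1)*(x - 5)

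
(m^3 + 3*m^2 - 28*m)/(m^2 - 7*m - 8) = m*(-m^2 - 3*m + 28)/(-m^2 + 7*m + 8)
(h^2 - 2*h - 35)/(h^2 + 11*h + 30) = (h - 7)/(h + 6)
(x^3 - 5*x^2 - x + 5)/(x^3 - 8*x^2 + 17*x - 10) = (x + 1)/(x - 2)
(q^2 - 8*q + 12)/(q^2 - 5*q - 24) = (-q^2 + 8*q - 12)/(-q^2 + 5*q + 24)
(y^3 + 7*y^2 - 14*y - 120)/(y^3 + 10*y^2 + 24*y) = (y^2 + y - 20)/(y*(y + 4))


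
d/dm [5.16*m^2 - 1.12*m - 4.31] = 10.32*m - 1.12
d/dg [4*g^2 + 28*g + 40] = 8*g + 28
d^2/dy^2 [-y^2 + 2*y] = -2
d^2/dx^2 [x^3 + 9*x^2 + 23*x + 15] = 6*x + 18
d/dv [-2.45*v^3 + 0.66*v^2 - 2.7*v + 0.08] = -7.35*v^2 + 1.32*v - 2.7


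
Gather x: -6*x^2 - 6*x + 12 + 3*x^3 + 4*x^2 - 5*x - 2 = 3*x^3 - 2*x^2 - 11*x + 10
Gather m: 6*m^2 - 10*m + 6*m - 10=6*m^2 - 4*m - 10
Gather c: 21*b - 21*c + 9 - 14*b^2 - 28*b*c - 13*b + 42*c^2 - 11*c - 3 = -14*b^2 + 8*b + 42*c^2 + c*(-28*b - 32) + 6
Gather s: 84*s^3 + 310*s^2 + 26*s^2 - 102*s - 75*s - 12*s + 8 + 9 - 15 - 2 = 84*s^3 + 336*s^2 - 189*s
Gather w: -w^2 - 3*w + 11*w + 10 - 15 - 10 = -w^2 + 8*w - 15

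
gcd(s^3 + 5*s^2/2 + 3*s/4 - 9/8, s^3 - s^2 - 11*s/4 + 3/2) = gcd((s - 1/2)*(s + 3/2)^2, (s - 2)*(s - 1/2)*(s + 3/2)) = s^2 + s - 3/4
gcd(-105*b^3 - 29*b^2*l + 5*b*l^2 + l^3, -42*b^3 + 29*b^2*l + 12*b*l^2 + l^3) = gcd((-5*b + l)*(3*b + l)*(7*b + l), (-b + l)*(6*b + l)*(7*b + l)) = 7*b + l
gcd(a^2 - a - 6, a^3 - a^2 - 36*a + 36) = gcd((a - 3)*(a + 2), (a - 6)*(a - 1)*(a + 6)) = 1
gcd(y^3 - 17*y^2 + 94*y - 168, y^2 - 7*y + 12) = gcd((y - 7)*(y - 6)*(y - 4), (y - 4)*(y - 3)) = y - 4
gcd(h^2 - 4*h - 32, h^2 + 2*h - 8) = h + 4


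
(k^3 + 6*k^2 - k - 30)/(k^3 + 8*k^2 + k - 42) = (k + 5)/(k + 7)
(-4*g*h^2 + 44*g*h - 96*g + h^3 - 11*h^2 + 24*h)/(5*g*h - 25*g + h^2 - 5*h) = (-4*g*h^2 + 44*g*h - 96*g + h^3 - 11*h^2 + 24*h)/(5*g*h - 25*g + h^2 - 5*h)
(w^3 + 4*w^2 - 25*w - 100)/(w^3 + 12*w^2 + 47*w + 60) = (w - 5)/(w + 3)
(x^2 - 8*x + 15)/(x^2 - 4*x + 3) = (x - 5)/(x - 1)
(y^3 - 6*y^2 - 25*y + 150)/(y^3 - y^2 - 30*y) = (y - 5)/y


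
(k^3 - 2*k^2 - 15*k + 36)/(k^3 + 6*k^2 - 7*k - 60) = (k - 3)/(k + 5)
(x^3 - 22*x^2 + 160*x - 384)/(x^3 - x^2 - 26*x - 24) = (x^2 - 16*x + 64)/(x^2 + 5*x + 4)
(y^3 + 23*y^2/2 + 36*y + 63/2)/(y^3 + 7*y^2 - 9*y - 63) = (y + 3/2)/(y - 3)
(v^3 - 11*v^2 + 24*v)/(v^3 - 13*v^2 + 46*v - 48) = v/(v - 2)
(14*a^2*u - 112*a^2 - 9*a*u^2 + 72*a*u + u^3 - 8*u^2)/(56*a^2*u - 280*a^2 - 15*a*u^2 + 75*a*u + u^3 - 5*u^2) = (-2*a*u + 16*a + u^2 - 8*u)/(-8*a*u + 40*a + u^2 - 5*u)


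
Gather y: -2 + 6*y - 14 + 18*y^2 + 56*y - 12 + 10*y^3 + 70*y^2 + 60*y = 10*y^3 + 88*y^2 + 122*y - 28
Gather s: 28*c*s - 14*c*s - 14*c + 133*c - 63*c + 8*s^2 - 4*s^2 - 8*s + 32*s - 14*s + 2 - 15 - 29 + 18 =56*c + 4*s^2 + s*(14*c + 10) - 24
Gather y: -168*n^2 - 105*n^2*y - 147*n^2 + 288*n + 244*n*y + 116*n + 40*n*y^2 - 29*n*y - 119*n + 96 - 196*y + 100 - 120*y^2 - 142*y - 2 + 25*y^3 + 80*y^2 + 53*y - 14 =-315*n^2 + 285*n + 25*y^3 + y^2*(40*n - 40) + y*(-105*n^2 + 215*n - 285) + 180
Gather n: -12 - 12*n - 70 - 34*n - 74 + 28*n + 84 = -18*n - 72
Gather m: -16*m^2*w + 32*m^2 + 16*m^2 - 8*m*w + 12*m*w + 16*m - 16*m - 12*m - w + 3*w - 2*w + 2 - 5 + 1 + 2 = m^2*(48 - 16*w) + m*(4*w - 12)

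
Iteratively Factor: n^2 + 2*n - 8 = (n - 2)*(n + 4)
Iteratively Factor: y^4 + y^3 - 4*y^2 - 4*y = (y + 2)*(y^3 - y^2 - 2*y) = (y - 2)*(y + 2)*(y^2 + y) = y*(y - 2)*(y + 2)*(y + 1)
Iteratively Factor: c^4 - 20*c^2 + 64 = (c - 2)*(c^3 + 2*c^2 - 16*c - 32) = (c - 4)*(c - 2)*(c^2 + 6*c + 8) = (c - 4)*(c - 2)*(c + 4)*(c + 2)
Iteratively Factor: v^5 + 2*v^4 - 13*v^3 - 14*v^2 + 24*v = (v + 4)*(v^4 - 2*v^3 - 5*v^2 + 6*v) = v*(v + 4)*(v^3 - 2*v^2 - 5*v + 6) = v*(v - 3)*(v + 4)*(v^2 + v - 2) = v*(v - 3)*(v - 1)*(v + 4)*(v + 2)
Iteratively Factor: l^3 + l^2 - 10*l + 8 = (l - 1)*(l^2 + 2*l - 8) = (l - 1)*(l + 4)*(l - 2)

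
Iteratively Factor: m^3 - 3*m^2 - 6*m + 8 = (m - 4)*(m^2 + m - 2) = (m - 4)*(m - 1)*(m + 2)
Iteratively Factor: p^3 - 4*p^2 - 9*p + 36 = (p - 4)*(p^2 - 9) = (p - 4)*(p + 3)*(p - 3)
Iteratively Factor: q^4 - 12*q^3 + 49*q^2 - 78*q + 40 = (q - 4)*(q^3 - 8*q^2 + 17*q - 10) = (q - 4)*(q - 2)*(q^2 - 6*q + 5) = (q - 4)*(q - 2)*(q - 1)*(q - 5)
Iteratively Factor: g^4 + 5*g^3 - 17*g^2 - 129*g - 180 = (g + 3)*(g^3 + 2*g^2 - 23*g - 60) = (g + 3)*(g + 4)*(g^2 - 2*g - 15) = (g - 5)*(g + 3)*(g + 4)*(g + 3)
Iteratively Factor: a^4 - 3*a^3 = (a)*(a^3 - 3*a^2) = a^2*(a^2 - 3*a) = a^3*(a - 3)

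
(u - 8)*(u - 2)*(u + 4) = u^3 - 6*u^2 - 24*u + 64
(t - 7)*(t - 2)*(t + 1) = t^3 - 8*t^2 + 5*t + 14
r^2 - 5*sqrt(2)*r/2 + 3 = (r - 3*sqrt(2)/2)*(r - sqrt(2))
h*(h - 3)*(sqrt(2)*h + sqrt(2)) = sqrt(2)*h^3 - 2*sqrt(2)*h^2 - 3*sqrt(2)*h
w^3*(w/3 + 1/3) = w^4/3 + w^3/3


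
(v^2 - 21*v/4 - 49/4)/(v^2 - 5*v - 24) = (-4*v^2 + 21*v + 49)/(4*(-v^2 + 5*v + 24))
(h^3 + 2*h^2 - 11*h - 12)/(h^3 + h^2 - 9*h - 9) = (h + 4)/(h + 3)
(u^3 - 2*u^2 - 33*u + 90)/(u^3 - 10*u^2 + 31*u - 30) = (u + 6)/(u - 2)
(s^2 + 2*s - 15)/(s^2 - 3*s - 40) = (s - 3)/(s - 8)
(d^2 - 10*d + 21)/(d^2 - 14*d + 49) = (d - 3)/(d - 7)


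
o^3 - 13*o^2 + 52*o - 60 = (o - 6)*(o - 5)*(o - 2)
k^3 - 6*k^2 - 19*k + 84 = (k - 7)*(k - 3)*(k + 4)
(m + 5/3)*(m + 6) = m^2 + 23*m/3 + 10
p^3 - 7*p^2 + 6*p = p*(p - 6)*(p - 1)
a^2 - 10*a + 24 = (a - 6)*(a - 4)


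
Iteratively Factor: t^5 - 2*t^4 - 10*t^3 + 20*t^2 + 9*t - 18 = (t - 3)*(t^4 + t^3 - 7*t^2 - t + 6) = (t - 3)*(t + 3)*(t^3 - 2*t^2 - t + 2) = (t - 3)*(t + 1)*(t + 3)*(t^2 - 3*t + 2) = (t - 3)*(t - 2)*(t + 1)*(t + 3)*(t - 1)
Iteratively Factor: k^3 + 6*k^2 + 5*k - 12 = (k - 1)*(k^2 + 7*k + 12) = (k - 1)*(k + 3)*(k + 4)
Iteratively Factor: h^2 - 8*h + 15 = (h - 3)*(h - 5)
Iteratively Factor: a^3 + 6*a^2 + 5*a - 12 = (a + 3)*(a^2 + 3*a - 4) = (a + 3)*(a + 4)*(a - 1)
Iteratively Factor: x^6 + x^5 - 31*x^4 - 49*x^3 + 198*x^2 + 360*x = (x - 5)*(x^5 + 6*x^4 - x^3 - 54*x^2 - 72*x) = (x - 5)*(x + 3)*(x^4 + 3*x^3 - 10*x^2 - 24*x) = (x - 5)*(x + 3)*(x + 4)*(x^3 - x^2 - 6*x) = x*(x - 5)*(x + 3)*(x + 4)*(x^2 - x - 6) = x*(x - 5)*(x - 3)*(x + 3)*(x + 4)*(x + 2)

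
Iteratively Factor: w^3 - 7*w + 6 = (w - 2)*(w^2 + 2*w - 3) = (w - 2)*(w + 3)*(w - 1)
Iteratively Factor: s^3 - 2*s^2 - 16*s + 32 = (s + 4)*(s^2 - 6*s + 8) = (s - 4)*(s + 4)*(s - 2)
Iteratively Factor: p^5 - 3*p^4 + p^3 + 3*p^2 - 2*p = (p + 1)*(p^4 - 4*p^3 + 5*p^2 - 2*p) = (p - 2)*(p + 1)*(p^3 - 2*p^2 + p) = p*(p - 2)*(p + 1)*(p^2 - 2*p + 1) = p*(p - 2)*(p - 1)*(p + 1)*(p - 1)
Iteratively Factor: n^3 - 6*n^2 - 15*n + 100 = (n - 5)*(n^2 - n - 20) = (n - 5)*(n + 4)*(n - 5)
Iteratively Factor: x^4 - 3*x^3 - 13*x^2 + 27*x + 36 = (x + 3)*(x^3 - 6*x^2 + 5*x + 12) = (x - 4)*(x + 3)*(x^2 - 2*x - 3) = (x - 4)*(x - 3)*(x + 3)*(x + 1)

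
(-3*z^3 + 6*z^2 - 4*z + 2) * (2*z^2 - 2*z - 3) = -6*z^5 + 18*z^4 - 11*z^3 - 6*z^2 + 8*z - 6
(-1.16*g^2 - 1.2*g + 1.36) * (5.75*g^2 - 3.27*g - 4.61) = -6.67*g^4 - 3.1068*g^3 + 17.0916*g^2 + 1.0848*g - 6.2696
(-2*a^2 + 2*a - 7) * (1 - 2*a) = 4*a^3 - 6*a^2 + 16*a - 7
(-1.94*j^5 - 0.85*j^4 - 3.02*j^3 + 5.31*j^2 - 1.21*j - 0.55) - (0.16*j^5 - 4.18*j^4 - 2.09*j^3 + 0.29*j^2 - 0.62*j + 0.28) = -2.1*j^5 + 3.33*j^4 - 0.93*j^3 + 5.02*j^2 - 0.59*j - 0.83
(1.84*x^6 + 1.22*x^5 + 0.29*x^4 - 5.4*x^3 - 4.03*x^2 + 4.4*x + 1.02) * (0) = 0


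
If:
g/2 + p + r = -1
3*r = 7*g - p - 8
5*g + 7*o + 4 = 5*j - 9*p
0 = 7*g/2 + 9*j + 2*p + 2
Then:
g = 4*r/15 + 14/15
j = 4*r/27 - 7/27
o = 1297*r/945 + 437/945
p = -17*r/15 - 22/15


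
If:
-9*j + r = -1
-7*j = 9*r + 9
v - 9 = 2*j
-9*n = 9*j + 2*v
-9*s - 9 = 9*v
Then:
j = 0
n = -2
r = -1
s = -10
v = 9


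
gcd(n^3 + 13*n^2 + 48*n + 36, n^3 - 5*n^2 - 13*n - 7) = n + 1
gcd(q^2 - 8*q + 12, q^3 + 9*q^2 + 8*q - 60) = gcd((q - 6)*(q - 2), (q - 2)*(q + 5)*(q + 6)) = q - 2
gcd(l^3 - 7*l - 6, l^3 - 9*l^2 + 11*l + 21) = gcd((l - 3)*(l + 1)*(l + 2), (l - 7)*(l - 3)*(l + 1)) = l^2 - 2*l - 3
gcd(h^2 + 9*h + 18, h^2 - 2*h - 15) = h + 3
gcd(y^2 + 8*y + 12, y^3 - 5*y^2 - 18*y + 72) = 1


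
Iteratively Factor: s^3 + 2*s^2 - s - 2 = (s + 2)*(s^2 - 1) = (s + 1)*(s + 2)*(s - 1)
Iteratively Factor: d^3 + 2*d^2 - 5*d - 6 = (d + 3)*(d^2 - d - 2) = (d + 1)*(d + 3)*(d - 2)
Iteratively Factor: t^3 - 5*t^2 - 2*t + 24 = (t + 2)*(t^2 - 7*t + 12) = (t - 3)*(t + 2)*(t - 4)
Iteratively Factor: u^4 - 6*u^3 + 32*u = (u - 4)*(u^3 - 2*u^2 - 8*u) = (u - 4)^2*(u^2 + 2*u) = (u - 4)^2*(u + 2)*(u)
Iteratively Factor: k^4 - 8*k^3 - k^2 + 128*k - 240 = (k - 3)*(k^3 - 5*k^2 - 16*k + 80) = (k - 3)*(k + 4)*(k^2 - 9*k + 20) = (k - 4)*(k - 3)*(k + 4)*(k - 5)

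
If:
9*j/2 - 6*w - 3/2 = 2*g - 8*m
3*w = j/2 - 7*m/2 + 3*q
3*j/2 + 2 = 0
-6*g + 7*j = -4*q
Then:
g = 45*w/29 - 293/348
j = -4/3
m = 33*w/29 + 253/348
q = 135*w/58 + 745/696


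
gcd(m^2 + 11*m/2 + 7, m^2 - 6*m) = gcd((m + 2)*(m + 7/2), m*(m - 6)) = 1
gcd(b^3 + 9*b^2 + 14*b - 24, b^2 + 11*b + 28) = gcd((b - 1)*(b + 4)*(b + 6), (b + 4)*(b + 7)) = b + 4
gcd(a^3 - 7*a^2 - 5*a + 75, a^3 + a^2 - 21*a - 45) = a^2 - 2*a - 15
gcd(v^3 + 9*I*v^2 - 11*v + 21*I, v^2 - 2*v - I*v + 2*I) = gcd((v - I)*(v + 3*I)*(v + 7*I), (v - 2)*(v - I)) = v - I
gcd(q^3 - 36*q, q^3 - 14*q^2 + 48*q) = q^2 - 6*q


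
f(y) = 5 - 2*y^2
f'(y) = -4*y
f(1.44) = 0.85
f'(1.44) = -5.76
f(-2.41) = -6.62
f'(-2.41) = 9.64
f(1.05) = 2.80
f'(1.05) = -4.20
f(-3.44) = -18.67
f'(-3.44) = 13.76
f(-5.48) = -55.06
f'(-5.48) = 21.92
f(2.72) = -9.80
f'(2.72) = -10.88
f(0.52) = 4.46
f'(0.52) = -2.08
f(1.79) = -1.41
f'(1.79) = -7.16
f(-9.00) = -157.00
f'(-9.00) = 36.00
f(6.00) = -67.00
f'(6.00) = -24.00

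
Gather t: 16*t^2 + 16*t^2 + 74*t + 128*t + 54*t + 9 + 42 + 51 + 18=32*t^2 + 256*t + 120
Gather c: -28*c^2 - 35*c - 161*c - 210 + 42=-28*c^2 - 196*c - 168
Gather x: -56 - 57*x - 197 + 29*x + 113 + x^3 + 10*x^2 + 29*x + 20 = x^3 + 10*x^2 + x - 120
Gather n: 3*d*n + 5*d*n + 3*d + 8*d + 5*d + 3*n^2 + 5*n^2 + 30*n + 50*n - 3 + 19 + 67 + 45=16*d + 8*n^2 + n*(8*d + 80) + 128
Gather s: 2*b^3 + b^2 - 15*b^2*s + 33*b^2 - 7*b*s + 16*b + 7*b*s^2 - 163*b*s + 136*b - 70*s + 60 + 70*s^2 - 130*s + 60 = 2*b^3 + 34*b^2 + 152*b + s^2*(7*b + 70) + s*(-15*b^2 - 170*b - 200) + 120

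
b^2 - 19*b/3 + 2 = (b - 6)*(b - 1/3)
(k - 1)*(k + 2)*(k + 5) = k^3 + 6*k^2 + 3*k - 10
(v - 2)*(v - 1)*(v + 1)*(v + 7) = v^4 + 5*v^3 - 15*v^2 - 5*v + 14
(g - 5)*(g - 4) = g^2 - 9*g + 20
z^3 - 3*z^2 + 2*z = z*(z - 2)*(z - 1)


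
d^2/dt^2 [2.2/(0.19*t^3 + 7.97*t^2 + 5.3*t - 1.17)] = (-(2.508*t + 35.068)*(0.19*t^3 + 7.97*t^2 + 5.3*t - 1.17) + 2.2*(0.57*t^2 + 15.94*t + 5.3)*(1.14*t^2 + 31.88*t + 10.6))/(0.19*t^3 + 7.97*t^2 + 5.3*t - 1.17)^3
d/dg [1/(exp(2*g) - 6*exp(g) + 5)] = 2*(3 - exp(g))*exp(g)/(exp(2*g) - 6*exp(g) + 5)^2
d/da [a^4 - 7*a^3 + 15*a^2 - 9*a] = 4*a^3 - 21*a^2 + 30*a - 9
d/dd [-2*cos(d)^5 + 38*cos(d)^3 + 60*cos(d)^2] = 2*(5*cos(d)^3 - 57*cos(d) - 60)*sin(d)*cos(d)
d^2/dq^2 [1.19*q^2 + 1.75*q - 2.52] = 2.38000000000000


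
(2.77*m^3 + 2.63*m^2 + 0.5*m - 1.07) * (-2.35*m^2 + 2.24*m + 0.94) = -6.5095*m^5 + 0.0243000000000002*m^4 + 7.32*m^3 + 6.1067*m^2 - 1.9268*m - 1.0058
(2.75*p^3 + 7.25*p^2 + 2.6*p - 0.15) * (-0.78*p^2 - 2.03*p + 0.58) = -2.145*p^5 - 11.2375*p^4 - 15.1505*p^3 - 0.956*p^2 + 1.8125*p - 0.087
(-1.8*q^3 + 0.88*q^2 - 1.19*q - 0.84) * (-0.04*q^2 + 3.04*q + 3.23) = 0.072*q^5 - 5.5072*q^4 - 3.0912*q^3 - 0.7416*q^2 - 6.3973*q - 2.7132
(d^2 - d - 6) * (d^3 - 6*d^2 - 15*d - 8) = d^5 - 7*d^4 - 15*d^3 + 43*d^2 + 98*d + 48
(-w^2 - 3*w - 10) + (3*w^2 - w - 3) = 2*w^2 - 4*w - 13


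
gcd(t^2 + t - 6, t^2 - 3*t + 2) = t - 2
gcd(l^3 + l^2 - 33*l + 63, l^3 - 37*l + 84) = l^2 + 4*l - 21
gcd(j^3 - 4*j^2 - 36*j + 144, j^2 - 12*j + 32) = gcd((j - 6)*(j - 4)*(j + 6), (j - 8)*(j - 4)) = j - 4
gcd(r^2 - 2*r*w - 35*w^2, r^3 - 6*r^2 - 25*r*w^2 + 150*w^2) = r + 5*w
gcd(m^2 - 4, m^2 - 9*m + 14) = m - 2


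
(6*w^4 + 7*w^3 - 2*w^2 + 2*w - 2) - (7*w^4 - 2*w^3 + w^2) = -w^4 + 9*w^3 - 3*w^2 + 2*w - 2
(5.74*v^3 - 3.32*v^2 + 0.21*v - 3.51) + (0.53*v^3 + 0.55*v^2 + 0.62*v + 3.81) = 6.27*v^3 - 2.77*v^2 + 0.83*v + 0.3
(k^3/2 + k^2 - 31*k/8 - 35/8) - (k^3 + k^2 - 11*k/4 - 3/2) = -k^3/2 - 9*k/8 - 23/8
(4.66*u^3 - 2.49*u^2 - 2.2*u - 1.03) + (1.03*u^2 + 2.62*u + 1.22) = 4.66*u^3 - 1.46*u^2 + 0.42*u + 0.19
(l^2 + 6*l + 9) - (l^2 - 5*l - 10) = 11*l + 19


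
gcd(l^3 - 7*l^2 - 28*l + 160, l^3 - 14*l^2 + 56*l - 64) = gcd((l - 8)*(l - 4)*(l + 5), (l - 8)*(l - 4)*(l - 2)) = l^2 - 12*l + 32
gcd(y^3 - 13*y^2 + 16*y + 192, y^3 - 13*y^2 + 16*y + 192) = y^3 - 13*y^2 + 16*y + 192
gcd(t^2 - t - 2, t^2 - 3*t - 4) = t + 1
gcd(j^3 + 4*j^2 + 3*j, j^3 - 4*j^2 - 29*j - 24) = j^2 + 4*j + 3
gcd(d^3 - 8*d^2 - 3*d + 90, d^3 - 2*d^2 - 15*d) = d^2 - 2*d - 15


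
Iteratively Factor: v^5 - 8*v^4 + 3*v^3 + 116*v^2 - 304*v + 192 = (v + 4)*(v^4 - 12*v^3 + 51*v^2 - 88*v + 48) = (v - 3)*(v + 4)*(v^3 - 9*v^2 + 24*v - 16) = (v - 3)*(v - 1)*(v + 4)*(v^2 - 8*v + 16) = (v - 4)*(v - 3)*(v - 1)*(v + 4)*(v - 4)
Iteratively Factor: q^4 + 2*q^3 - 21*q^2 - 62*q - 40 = (q + 2)*(q^3 - 21*q - 20) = (q - 5)*(q + 2)*(q^2 + 5*q + 4) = (q - 5)*(q + 1)*(q + 2)*(q + 4)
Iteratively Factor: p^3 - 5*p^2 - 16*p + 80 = (p + 4)*(p^2 - 9*p + 20) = (p - 5)*(p + 4)*(p - 4)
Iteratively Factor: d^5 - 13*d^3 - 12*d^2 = (d + 3)*(d^4 - 3*d^3 - 4*d^2) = (d + 1)*(d + 3)*(d^3 - 4*d^2) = d*(d + 1)*(d + 3)*(d^2 - 4*d) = d^2*(d + 1)*(d + 3)*(d - 4)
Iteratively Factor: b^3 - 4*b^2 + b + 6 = (b - 2)*(b^2 - 2*b - 3) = (b - 3)*(b - 2)*(b + 1)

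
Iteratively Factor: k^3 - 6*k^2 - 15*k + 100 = (k - 5)*(k^2 - k - 20) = (k - 5)*(k + 4)*(k - 5)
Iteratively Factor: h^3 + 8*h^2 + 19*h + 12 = (h + 4)*(h^2 + 4*h + 3) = (h + 3)*(h + 4)*(h + 1)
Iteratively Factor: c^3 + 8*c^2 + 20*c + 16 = (c + 4)*(c^2 + 4*c + 4) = (c + 2)*(c + 4)*(c + 2)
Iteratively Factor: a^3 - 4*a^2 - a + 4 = (a + 1)*(a^2 - 5*a + 4) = (a - 4)*(a + 1)*(a - 1)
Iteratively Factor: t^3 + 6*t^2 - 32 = (t + 4)*(t^2 + 2*t - 8) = (t + 4)^2*(t - 2)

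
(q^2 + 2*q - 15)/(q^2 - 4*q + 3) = (q + 5)/(q - 1)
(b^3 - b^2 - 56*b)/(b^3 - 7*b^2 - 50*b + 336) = b/(b - 6)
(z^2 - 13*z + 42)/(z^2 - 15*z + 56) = (z - 6)/(z - 8)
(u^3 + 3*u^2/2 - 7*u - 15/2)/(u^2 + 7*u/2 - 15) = (u^2 + 4*u + 3)/(u + 6)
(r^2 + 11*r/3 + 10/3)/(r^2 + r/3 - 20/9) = 3*(r + 2)/(3*r - 4)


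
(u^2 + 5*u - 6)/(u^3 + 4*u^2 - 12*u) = (u - 1)/(u*(u - 2))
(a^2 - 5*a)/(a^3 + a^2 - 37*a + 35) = a/(a^2 + 6*a - 7)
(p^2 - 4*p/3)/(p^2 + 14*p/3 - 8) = p/(p + 6)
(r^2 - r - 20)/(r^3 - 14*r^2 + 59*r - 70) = (r + 4)/(r^2 - 9*r + 14)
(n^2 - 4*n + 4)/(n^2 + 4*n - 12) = (n - 2)/(n + 6)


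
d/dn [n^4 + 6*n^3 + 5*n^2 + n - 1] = 4*n^3 + 18*n^2 + 10*n + 1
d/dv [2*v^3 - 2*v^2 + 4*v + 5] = 6*v^2 - 4*v + 4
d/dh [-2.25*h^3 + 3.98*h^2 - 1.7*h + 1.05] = -6.75*h^2 + 7.96*h - 1.7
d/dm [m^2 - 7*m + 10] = 2*m - 7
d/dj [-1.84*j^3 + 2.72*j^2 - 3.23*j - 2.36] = -5.52*j^2 + 5.44*j - 3.23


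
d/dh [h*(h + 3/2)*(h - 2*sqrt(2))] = 3*h^2 - 4*sqrt(2)*h + 3*h - 3*sqrt(2)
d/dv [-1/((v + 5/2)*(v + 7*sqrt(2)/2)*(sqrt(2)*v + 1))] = 4*(sqrt(2)*(2*v + 5)*(2*v + 7*sqrt(2)) + 2*(2*v + 5)*(sqrt(2)*v + 1) + 2*(2*v + 7*sqrt(2))*(sqrt(2)*v + 1))/((2*v + 5)^2*(2*v + 7*sqrt(2))^2*(sqrt(2)*v + 1)^2)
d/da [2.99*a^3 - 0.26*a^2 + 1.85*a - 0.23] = 8.97*a^2 - 0.52*a + 1.85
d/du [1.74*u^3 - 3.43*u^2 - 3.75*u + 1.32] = 5.22*u^2 - 6.86*u - 3.75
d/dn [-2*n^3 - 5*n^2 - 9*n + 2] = -6*n^2 - 10*n - 9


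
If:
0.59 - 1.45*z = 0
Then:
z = 0.41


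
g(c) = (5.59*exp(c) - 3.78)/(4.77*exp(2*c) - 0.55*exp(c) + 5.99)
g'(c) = (5.59*exp(c) - 3.78)*(-9.54*exp(2*c) + 0.55*exp(c))/(4.77*exp(2*c) - 0.55*exp(c) + 5.99)^2 + 5.59*exp(c)/(4.77*exp(2*c) - 0.55*exp(c) + 5.99) = (-26.6643*exp(2*c) + 36.0612*exp(c) + 31.4051)*exp(c)/(22.7529*exp(4*c) - 5.247*exp(3*c) + 57.4471*exp(2*c) - 6.589*exp(c) + 35.8801)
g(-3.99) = -0.61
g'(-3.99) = 0.02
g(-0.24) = 0.07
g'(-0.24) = 0.47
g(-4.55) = -0.62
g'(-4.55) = 0.01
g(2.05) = 0.14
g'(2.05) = -0.12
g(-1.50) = -0.41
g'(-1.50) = 0.23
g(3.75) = 0.03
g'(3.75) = -0.03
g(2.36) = 0.10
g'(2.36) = -0.10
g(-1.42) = -0.40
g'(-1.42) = 0.25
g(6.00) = 0.00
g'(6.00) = 0.00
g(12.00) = 0.00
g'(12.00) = 0.00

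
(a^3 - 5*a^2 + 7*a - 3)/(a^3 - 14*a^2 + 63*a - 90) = (a^2 - 2*a + 1)/(a^2 - 11*a + 30)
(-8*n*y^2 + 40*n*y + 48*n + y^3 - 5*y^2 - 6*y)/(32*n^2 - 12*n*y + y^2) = (y^2 - 5*y - 6)/(-4*n + y)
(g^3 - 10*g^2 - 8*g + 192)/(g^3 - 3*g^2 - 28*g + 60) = (g^2 - 4*g - 32)/(g^2 + 3*g - 10)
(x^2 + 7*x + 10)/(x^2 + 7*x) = (x^2 + 7*x + 10)/(x*(x + 7))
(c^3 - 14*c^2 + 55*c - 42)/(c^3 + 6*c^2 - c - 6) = (c^2 - 13*c + 42)/(c^2 + 7*c + 6)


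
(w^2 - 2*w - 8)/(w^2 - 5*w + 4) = (w + 2)/(w - 1)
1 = 1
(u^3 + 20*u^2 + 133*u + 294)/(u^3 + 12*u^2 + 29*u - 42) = (u + 7)/(u - 1)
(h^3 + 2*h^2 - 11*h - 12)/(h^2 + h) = h + 1 - 12/h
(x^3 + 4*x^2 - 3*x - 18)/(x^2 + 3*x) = x + 1 - 6/x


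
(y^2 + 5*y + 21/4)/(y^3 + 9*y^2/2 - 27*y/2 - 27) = (y + 7/2)/(y^2 + 3*y - 18)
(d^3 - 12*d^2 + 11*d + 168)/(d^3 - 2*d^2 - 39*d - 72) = (d - 7)/(d + 3)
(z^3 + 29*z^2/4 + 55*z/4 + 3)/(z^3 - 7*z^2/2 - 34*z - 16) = (4*z^2 + 13*z + 3)/(2*(2*z^2 - 15*z - 8))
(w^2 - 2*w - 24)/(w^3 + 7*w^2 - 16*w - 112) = (w - 6)/(w^2 + 3*w - 28)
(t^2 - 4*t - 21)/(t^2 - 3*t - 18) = (t - 7)/(t - 6)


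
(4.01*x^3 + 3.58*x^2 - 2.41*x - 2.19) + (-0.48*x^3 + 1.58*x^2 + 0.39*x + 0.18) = 3.53*x^3 + 5.16*x^2 - 2.02*x - 2.01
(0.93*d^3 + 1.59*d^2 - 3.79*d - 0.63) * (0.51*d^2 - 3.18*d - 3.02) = 0.4743*d^5 - 2.1465*d^4 - 9.7977*d^3 + 6.9291*d^2 + 13.4492*d + 1.9026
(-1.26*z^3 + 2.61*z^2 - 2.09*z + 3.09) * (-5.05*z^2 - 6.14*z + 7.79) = 6.363*z^5 - 5.4441*z^4 - 15.2863*z^3 + 17.56*z^2 - 35.2537*z + 24.0711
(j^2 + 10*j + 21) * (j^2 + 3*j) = j^4 + 13*j^3 + 51*j^2 + 63*j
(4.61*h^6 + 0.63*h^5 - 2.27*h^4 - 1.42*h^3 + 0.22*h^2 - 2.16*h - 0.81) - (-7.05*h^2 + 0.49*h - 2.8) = 4.61*h^6 + 0.63*h^5 - 2.27*h^4 - 1.42*h^3 + 7.27*h^2 - 2.65*h + 1.99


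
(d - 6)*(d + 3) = d^2 - 3*d - 18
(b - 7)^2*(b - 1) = b^3 - 15*b^2 + 63*b - 49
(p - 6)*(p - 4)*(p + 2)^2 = p^4 - 6*p^3 - 12*p^2 + 56*p + 96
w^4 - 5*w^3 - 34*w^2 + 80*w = w*(w - 8)*(w - 2)*(w + 5)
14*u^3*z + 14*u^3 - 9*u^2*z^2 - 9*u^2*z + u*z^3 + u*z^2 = (-7*u + z)*(-2*u + z)*(u*z + u)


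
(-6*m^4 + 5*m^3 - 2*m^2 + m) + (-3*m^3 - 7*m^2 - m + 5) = -6*m^4 + 2*m^3 - 9*m^2 + 5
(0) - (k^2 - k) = -k^2 + k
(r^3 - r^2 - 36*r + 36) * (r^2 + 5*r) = r^5 + 4*r^4 - 41*r^3 - 144*r^2 + 180*r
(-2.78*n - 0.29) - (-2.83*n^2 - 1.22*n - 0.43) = 2.83*n^2 - 1.56*n + 0.14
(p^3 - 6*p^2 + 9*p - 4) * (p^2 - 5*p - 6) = p^5 - 11*p^4 + 33*p^3 - 13*p^2 - 34*p + 24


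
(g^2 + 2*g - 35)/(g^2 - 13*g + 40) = (g + 7)/(g - 8)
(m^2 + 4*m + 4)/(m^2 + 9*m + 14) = (m + 2)/(m + 7)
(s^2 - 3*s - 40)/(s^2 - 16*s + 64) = (s + 5)/(s - 8)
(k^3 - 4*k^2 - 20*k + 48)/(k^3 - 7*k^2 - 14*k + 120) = (k - 2)/(k - 5)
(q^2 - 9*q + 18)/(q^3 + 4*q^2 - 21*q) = (q - 6)/(q*(q + 7))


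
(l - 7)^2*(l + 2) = l^3 - 12*l^2 + 21*l + 98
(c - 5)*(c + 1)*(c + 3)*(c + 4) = c^4 + 3*c^3 - 21*c^2 - 83*c - 60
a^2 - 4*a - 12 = (a - 6)*(a + 2)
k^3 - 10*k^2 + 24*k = k*(k - 6)*(k - 4)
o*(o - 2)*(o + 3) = o^3 + o^2 - 6*o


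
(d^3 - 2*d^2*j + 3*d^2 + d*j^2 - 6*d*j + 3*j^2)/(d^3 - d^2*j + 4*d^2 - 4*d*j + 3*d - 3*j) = (d - j)/(d + 1)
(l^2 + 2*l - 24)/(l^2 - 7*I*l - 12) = (-l^2 - 2*l + 24)/(-l^2 + 7*I*l + 12)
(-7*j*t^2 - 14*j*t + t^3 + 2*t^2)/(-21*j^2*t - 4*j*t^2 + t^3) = (t + 2)/(3*j + t)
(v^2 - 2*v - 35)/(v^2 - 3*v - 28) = (v + 5)/(v + 4)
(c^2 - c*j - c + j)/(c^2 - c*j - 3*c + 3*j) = (c - 1)/(c - 3)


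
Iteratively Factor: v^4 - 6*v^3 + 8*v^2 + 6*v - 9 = (v + 1)*(v^3 - 7*v^2 + 15*v - 9) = (v - 3)*(v + 1)*(v^2 - 4*v + 3) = (v - 3)*(v - 1)*(v + 1)*(v - 3)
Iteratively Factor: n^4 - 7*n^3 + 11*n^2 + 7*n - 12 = (n - 3)*(n^3 - 4*n^2 - n + 4) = (n - 4)*(n - 3)*(n^2 - 1) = (n - 4)*(n - 3)*(n + 1)*(n - 1)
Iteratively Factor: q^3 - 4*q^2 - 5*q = (q)*(q^2 - 4*q - 5) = q*(q + 1)*(q - 5)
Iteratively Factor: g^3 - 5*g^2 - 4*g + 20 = (g - 2)*(g^2 - 3*g - 10) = (g - 5)*(g - 2)*(g + 2)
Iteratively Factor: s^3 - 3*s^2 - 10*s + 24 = (s + 3)*(s^2 - 6*s + 8) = (s - 2)*(s + 3)*(s - 4)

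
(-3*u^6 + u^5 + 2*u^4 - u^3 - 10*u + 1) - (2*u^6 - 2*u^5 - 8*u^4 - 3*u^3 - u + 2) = -5*u^6 + 3*u^5 + 10*u^4 + 2*u^3 - 9*u - 1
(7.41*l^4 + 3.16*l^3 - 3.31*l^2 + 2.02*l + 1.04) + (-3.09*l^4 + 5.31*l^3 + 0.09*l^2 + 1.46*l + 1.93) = 4.32*l^4 + 8.47*l^3 - 3.22*l^2 + 3.48*l + 2.97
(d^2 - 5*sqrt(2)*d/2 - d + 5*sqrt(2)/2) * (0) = 0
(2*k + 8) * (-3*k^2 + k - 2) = -6*k^3 - 22*k^2 + 4*k - 16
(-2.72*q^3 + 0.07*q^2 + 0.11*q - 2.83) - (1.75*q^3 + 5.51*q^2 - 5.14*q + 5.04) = -4.47*q^3 - 5.44*q^2 + 5.25*q - 7.87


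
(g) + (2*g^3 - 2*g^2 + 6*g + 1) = 2*g^3 - 2*g^2 + 7*g + 1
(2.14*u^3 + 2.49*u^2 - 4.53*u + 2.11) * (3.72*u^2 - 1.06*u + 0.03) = 7.9608*u^5 + 6.9944*u^4 - 19.4268*u^3 + 12.7257*u^2 - 2.3725*u + 0.0633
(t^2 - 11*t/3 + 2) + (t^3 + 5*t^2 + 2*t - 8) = t^3 + 6*t^2 - 5*t/3 - 6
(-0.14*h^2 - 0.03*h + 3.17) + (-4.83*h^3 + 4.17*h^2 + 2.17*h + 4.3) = -4.83*h^3 + 4.03*h^2 + 2.14*h + 7.47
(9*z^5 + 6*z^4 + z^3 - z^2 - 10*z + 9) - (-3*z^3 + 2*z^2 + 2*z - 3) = 9*z^5 + 6*z^4 + 4*z^3 - 3*z^2 - 12*z + 12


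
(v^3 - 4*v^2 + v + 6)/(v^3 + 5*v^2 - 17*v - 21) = (v - 2)/(v + 7)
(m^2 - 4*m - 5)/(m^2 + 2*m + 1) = (m - 5)/(m + 1)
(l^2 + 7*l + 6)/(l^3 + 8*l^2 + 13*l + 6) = 1/(l + 1)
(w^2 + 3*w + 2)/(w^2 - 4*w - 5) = (w + 2)/(w - 5)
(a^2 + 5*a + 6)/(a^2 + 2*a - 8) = (a^2 + 5*a + 6)/(a^2 + 2*a - 8)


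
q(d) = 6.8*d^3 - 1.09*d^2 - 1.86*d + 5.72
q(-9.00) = -5023.03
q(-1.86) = -38.35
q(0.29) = 5.25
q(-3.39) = -265.42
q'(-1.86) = 72.77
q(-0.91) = 1.39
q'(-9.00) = 1670.16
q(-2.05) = -53.63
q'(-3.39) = 239.97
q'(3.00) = 175.20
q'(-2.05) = 88.34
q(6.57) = 1874.89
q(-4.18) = -502.19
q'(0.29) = -0.78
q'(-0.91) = 17.02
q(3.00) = 173.93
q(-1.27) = -7.60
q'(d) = 20.4*d^2 - 2.18*d - 1.86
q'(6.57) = 864.38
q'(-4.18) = 363.69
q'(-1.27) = 33.81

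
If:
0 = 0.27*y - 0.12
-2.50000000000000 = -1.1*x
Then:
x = 2.27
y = 0.44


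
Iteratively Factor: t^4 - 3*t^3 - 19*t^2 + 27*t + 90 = (t - 5)*(t^3 + 2*t^2 - 9*t - 18) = (t - 5)*(t - 3)*(t^2 + 5*t + 6) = (t - 5)*(t - 3)*(t + 2)*(t + 3)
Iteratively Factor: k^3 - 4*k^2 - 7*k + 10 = (k + 2)*(k^2 - 6*k + 5) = (k - 5)*(k + 2)*(k - 1)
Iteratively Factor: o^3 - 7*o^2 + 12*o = (o - 3)*(o^2 - 4*o) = o*(o - 3)*(o - 4)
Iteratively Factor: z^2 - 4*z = (z - 4)*(z)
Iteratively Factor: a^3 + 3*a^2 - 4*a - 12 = (a + 2)*(a^2 + a - 6) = (a + 2)*(a + 3)*(a - 2)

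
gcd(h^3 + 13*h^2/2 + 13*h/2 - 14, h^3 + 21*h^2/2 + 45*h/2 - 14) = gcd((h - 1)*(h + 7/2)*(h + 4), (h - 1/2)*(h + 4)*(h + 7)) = h + 4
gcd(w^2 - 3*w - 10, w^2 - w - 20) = w - 5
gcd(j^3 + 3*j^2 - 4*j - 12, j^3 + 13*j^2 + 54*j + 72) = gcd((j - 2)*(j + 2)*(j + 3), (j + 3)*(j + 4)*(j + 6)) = j + 3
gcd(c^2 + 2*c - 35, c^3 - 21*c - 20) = c - 5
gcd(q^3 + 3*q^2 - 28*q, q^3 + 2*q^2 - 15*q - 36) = q - 4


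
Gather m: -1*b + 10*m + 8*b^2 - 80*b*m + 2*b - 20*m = 8*b^2 + b + m*(-80*b - 10)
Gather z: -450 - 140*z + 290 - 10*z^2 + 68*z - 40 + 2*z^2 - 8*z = -8*z^2 - 80*z - 200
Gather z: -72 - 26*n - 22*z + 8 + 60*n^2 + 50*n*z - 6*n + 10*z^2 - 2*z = 60*n^2 - 32*n + 10*z^2 + z*(50*n - 24) - 64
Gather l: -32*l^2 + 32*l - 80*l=-32*l^2 - 48*l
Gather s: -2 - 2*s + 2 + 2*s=0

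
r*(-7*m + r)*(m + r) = -7*m^2*r - 6*m*r^2 + r^3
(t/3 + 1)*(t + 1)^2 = t^3/3 + 5*t^2/3 + 7*t/3 + 1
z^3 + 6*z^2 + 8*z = z*(z + 2)*(z + 4)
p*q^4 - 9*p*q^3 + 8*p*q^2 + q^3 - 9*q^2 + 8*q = q*(q - 8)*(q - 1)*(p*q + 1)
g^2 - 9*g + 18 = (g - 6)*(g - 3)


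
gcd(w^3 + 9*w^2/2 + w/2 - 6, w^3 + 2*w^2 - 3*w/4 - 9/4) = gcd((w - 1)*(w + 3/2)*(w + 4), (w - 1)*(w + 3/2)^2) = w^2 + w/2 - 3/2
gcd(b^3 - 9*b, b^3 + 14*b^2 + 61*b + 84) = b + 3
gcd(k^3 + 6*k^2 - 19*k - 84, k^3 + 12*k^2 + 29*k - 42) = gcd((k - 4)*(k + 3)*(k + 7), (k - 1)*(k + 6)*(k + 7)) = k + 7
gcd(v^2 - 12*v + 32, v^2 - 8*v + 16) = v - 4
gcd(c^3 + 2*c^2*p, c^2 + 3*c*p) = c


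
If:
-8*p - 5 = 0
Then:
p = -5/8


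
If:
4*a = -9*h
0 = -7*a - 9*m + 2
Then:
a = 2/7 - 9*m/7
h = 4*m/7 - 8/63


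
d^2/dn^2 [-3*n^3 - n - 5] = -18*n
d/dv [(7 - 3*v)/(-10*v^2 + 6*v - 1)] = (-30*v^2 + 140*v - 39)/(100*v^4 - 120*v^3 + 56*v^2 - 12*v + 1)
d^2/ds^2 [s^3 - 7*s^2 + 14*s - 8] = 6*s - 14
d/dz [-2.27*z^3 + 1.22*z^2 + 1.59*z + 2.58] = -6.81*z^2 + 2.44*z + 1.59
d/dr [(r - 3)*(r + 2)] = 2*r - 1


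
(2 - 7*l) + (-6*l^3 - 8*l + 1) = -6*l^3 - 15*l + 3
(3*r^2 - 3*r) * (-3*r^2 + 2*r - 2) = -9*r^4 + 15*r^3 - 12*r^2 + 6*r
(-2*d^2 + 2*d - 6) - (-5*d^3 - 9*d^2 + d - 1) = 5*d^3 + 7*d^2 + d - 5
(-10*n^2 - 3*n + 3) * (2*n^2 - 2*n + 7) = -20*n^4 + 14*n^3 - 58*n^2 - 27*n + 21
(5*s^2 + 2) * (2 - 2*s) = -10*s^3 + 10*s^2 - 4*s + 4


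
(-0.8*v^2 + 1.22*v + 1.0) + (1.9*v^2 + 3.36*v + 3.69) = 1.1*v^2 + 4.58*v + 4.69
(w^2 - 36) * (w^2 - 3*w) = w^4 - 3*w^3 - 36*w^2 + 108*w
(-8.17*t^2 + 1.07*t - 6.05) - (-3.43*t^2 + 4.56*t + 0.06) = -4.74*t^2 - 3.49*t - 6.11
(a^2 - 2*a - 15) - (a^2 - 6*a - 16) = 4*a + 1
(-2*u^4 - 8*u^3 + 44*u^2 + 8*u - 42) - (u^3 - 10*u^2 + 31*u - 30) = -2*u^4 - 9*u^3 + 54*u^2 - 23*u - 12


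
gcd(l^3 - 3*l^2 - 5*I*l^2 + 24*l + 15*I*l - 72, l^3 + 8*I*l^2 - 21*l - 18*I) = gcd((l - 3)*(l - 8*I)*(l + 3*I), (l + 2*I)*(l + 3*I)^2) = l + 3*I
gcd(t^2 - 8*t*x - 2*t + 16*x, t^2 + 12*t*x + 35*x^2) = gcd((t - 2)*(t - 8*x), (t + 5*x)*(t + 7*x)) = 1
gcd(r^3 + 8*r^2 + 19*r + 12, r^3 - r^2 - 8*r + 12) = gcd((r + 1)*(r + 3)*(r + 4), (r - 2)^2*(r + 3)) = r + 3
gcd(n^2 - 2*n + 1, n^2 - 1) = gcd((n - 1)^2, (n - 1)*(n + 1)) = n - 1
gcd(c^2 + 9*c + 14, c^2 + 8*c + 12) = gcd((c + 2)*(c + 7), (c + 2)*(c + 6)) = c + 2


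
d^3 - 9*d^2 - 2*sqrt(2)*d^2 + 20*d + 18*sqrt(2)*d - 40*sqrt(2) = (d - 5)*(d - 4)*(d - 2*sqrt(2))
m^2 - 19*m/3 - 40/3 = (m - 8)*(m + 5/3)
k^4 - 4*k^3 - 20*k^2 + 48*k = k*(k - 6)*(k - 2)*(k + 4)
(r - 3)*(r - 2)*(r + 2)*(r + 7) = r^4 + 4*r^3 - 25*r^2 - 16*r + 84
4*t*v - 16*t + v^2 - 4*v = (4*t + v)*(v - 4)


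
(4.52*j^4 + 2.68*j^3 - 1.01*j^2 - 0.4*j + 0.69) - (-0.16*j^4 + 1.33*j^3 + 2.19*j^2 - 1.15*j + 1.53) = 4.68*j^4 + 1.35*j^3 - 3.2*j^2 + 0.75*j - 0.84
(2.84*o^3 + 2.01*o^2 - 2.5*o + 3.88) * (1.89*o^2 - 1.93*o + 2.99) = 5.3676*o^5 - 1.6823*o^4 - 0.112699999999999*o^3 + 18.1681*o^2 - 14.9634*o + 11.6012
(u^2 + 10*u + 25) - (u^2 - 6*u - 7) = 16*u + 32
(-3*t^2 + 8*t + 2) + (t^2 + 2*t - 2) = -2*t^2 + 10*t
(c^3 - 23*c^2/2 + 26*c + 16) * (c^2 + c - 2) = c^5 - 21*c^4/2 + 25*c^3/2 + 65*c^2 - 36*c - 32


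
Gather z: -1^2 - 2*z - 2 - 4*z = -6*z - 3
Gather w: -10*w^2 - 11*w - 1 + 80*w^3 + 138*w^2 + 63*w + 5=80*w^3 + 128*w^2 + 52*w + 4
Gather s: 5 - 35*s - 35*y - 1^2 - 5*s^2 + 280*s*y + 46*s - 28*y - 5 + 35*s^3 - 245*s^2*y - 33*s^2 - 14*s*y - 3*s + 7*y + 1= 35*s^3 + s^2*(-245*y - 38) + s*(266*y + 8) - 56*y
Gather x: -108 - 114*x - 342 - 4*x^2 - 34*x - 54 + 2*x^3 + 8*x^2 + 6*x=2*x^3 + 4*x^2 - 142*x - 504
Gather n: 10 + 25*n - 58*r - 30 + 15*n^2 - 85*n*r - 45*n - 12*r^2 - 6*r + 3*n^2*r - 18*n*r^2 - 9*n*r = n^2*(3*r + 15) + n*(-18*r^2 - 94*r - 20) - 12*r^2 - 64*r - 20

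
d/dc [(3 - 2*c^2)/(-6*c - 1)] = 2*(6*c^2 + 2*c + 9)/(36*c^2 + 12*c + 1)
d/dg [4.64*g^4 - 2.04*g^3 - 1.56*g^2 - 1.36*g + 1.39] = 18.56*g^3 - 6.12*g^2 - 3.12*g - 1.36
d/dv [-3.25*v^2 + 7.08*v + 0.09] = 7.08 - 6.5*v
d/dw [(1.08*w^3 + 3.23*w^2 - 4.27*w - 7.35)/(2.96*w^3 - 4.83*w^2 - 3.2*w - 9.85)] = (1.77635683940025e-15*w^5 - 14.7772*w^4 + 18.3664*w^3 + 2.39389999999998*w^2 - 134.632*w + 18.5395)/(8.7616*w^6 - 28.5936*w^5 + 4.3849*w^4 - 27.4*w^3 + 105.391*w^2 + 63.04*w + 97.0225)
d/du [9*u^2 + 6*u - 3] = 18*u + 6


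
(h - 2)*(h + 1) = h^2 - h - 2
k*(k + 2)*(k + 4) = k^3 + 6*k^2 + 8*k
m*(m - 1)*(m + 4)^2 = m^4 + 7*m^3 + 8*m^2 - 16*m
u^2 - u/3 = u*(u - 1/3)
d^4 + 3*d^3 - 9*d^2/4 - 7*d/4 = d*(d - 1)*(d + 1/2)*(d + 7/2)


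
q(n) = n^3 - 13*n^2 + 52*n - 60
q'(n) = 3*n^2 - 26*n + 52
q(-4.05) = -550.26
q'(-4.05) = 206.51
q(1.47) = -8.48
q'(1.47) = 20.26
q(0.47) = -38.33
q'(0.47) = 40.44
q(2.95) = 5.94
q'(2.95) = 1.41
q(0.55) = -35.17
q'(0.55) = 38.61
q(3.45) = 5.73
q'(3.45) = -1.99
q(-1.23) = -145.49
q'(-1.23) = 88.52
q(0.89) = -23.31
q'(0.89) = 31.24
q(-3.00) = -360.00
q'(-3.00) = 157.00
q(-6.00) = -1056.00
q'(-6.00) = 316.00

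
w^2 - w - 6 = (w - 3)*(w + 2)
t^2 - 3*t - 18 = (t - 6)*(t + 3)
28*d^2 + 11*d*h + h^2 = (4*d + h)*(7*d + h)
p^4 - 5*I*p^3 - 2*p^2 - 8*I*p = p*(p - 4*I)*(p - 2*I)*(p + I)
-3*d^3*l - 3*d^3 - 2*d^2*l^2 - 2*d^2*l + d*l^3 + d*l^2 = (-3*d + l)*(d + l)*(d*l + d)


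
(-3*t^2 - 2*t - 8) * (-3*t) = 9*t^3 + 6*t^2 + 24*t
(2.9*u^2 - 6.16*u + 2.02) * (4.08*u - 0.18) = 11.832*u^3 - 25.6548*u^2 + 9.3504*u - 0.3636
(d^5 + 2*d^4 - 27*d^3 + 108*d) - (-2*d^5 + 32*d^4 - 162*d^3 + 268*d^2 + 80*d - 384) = 3*d^5 - 30*d^4 + 135*d^3 - 268*d^2 + 28*d + 384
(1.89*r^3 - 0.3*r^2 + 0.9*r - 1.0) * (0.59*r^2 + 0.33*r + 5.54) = 1.1151*r^5 + 0.4467*r^4 + 10.9026*r^3 - 1.955*r^2 + 4.656*r - 5.54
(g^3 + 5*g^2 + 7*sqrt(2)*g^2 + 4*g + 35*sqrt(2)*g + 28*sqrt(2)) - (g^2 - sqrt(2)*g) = g^3 + 4*g^2 + 7*sqrt(2)*g^2 + 4*g + 36*sqrt(2)*g + 28*sqrt(2)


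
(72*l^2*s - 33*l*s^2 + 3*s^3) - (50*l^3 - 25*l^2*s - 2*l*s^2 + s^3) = -50*l^3 + 97*l^2*s - 31*l*s^2 + 2*s^3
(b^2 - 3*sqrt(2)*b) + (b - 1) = b^2 - 3*sqrt(2)*b + b - 1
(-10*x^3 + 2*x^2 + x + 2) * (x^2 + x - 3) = -10*x^5 - 8*x^4 + 33*x^3 - 3*x^2 - x - 6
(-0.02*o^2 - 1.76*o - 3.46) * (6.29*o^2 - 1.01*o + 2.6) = -0.1258*o^4 - 11.0502*o^3 - 20.0378*o^2 - 1.0814*o - 8.996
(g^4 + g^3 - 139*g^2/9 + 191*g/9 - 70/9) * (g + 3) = g^5 + 4*g^4 - 112*g^3/9 - 226*g^2/9 + 503*g/9 - 70/3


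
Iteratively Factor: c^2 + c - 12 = (c + 4)*(c - 3)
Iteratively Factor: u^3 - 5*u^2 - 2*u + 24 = (u - 3)*(u^2 - 2*u - 8) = (u - 3)*(u + 2)*(u - 4)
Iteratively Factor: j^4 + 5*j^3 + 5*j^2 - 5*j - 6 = (j + 1)*(j^3 + 4*j^2 + j - 6) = (j + 1)*(j + 3)*(j^2 + j - 2) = (j - 1)*(j + 1)*(j + 3)*(j + 2)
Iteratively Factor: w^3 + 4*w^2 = (w + 4)*(w^2) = w*(w + 4)*(w)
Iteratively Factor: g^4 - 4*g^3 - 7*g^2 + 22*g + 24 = (g + 2)*(g^3 - 6*g^2 + 5*g + 12) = (g + 1)*(g + 2)*(g^2 - 7*g + 12) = (g - 3)*(g + 1)*(g + 2)*(g - 4)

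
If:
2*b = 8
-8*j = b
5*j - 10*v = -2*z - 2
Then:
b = 4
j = -1/2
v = z/5 - 1/20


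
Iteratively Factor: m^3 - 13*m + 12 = (m + 4)*(m^2 - 4*m + 3) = (m - 3)*(m + 4)*(m - 1)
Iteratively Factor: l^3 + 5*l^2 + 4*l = (l)*(l^2 + 5*l + 4) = l*(l + 1)*(l + 4)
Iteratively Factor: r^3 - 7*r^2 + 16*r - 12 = (r - 2)*(r^2 - 5*r + 6) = (r - 2)^2*(r - 3)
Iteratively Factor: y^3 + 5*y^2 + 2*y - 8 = (y + 2)*(y^2 + 3*y - 4) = (y + 2)*(y + 4)*(y - 1)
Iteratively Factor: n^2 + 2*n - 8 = (n - 2)*(n + 4)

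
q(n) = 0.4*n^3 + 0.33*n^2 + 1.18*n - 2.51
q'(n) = 1.2*n^2 + 0.66*n + 1.18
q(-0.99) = -3.74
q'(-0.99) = 1.70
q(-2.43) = -9.17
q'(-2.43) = 6.66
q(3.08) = 15.94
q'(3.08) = 14.60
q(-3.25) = -16.59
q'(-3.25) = 11.71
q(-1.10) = -3.94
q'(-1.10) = 1.91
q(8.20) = 249.90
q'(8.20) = 87.28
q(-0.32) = -2.87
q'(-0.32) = 1.09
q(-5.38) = -61.60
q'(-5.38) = 32.36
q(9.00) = 326.44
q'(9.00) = 104.32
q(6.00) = 102.85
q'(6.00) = 48.34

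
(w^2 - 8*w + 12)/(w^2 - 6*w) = (w - 2)/w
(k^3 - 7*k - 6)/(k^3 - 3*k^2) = 1 + 3/k + 2/k^2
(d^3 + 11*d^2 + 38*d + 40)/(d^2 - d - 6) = (d^2 + 9*d + 20)/(d - 3)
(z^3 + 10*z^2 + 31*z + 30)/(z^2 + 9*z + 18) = (z^2 + 7*z + 10)/(z + 6)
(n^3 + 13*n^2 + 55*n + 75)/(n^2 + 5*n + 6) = (n^2 + 10*n + 25)/(n + 2)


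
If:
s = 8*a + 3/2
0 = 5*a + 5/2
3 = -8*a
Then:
No Solution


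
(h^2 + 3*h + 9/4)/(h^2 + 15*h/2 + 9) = (h + 3/2)/(h + 6)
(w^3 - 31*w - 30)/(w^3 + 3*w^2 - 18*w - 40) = (w^2 - 5*w - 6)/(w^2 - 2*w - 8)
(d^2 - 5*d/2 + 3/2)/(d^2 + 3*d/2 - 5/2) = (2*d - 3)/(2*d + 5)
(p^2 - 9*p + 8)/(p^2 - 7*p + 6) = (p - 8)/(p - 6)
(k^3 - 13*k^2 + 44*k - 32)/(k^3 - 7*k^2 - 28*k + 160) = (k - 1)/(k + 5)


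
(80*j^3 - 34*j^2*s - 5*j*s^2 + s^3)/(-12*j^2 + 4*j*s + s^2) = (-40*j^2 - 3*j*s + s^2)/(6*j + s)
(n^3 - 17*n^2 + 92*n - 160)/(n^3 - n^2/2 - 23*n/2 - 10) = 2*(n^2 - 13*n + 40)/(2*n^2 + 7*n + 5)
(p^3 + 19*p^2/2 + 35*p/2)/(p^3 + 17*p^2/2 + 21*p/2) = (2*p + 5)/(2*p + 3)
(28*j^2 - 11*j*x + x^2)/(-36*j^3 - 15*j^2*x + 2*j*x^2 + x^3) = (-7*j + x)/(9*j^2 + 6*j*x + x^2)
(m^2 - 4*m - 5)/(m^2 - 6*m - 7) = (m - 5)/(m - 7)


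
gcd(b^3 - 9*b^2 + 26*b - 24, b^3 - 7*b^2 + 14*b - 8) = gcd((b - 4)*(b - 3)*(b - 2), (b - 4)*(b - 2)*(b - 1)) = b^2 - 6*b + 8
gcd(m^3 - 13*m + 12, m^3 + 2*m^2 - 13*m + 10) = m - 1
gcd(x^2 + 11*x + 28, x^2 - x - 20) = x + 4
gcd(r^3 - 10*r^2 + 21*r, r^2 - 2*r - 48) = 1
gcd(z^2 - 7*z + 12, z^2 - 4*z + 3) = z - 3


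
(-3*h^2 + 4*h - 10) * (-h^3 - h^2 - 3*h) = 3*h^5 - h^4 + 15*h^3 - 2*h^2 + 30*h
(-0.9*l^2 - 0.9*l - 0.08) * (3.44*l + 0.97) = -3.096*l^3 - 3.969*l^2 - 1.1482*l - 0.0776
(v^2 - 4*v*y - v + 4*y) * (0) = 0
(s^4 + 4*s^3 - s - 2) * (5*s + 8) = 5*s^5 + 28*s^4 + 32*s^3 - 5*s^2 - 18*s - 16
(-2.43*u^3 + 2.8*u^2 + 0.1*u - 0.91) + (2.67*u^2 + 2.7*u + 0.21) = -2.43*u^3 + 5.47*u^2 + 2.8*u - 0.7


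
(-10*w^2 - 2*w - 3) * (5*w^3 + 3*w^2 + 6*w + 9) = -50*w^5 - 40*w^4 - 81*w^3 - 111*w^2 - 36*w - 27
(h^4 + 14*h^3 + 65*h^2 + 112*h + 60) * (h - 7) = h^5 + 7*h^4 - 33*h^3 - 343*h^2 - 724*h - 420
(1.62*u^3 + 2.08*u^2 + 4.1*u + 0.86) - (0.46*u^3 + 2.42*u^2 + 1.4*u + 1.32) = 1.16*u^3 - 0.34*u^2 + 2.7*u - 0.46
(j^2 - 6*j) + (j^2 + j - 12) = 2*j^2 - 5*j - 12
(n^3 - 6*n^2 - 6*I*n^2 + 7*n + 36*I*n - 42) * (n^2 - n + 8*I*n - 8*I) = n^5 - 7*n^4 + 2*I*n^4 + 61*n^3 - 14*I*n^3 - 385*n^2 + 68*I*n^2 + 330*n - 392*I*n + 336*I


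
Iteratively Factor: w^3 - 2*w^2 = (w)*(w^2 - 2*w) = w*(w - 2)*(w)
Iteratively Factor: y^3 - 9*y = (y)*(y^2 - 9) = y*(y - 3)*(y + 3)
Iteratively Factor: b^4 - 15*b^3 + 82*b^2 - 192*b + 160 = (b - 2)*(b^3 - 13*b^2 + 56*b - 80) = (b - 5)*(b - 2)*(b^2 - 8*b + 16) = (b - 5)*(b - 4)*(b - 2)*(b - 4)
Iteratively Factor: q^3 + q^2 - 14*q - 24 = (q - 4)*(q^2 + 5*q + 6) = (q - 4)*(q + 2)*(q + 3)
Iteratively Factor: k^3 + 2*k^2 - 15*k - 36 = (k + 3)*(k^2 - k - 12) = (k + 3)^2*(k - 4)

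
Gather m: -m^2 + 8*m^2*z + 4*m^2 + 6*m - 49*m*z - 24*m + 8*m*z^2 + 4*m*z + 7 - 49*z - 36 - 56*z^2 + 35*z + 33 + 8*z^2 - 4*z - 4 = m^2*(8*z + 3) + m*(8*z^2 - 45*z - 18) - 48*z^2 - 18*z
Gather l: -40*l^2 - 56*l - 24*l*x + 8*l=-40*l^2 + l*(-24*x - 48)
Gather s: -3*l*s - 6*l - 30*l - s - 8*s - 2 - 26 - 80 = -36*l + s*(-3*l - 9) - 108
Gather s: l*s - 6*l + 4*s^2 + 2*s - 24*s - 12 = -6*l + 4*s^2 + s*(l - 22) - 12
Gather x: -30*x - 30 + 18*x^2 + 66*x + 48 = 18*x^2 + 36*x + 18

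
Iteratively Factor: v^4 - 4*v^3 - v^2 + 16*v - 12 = (v - 2)*(v^3 - 2*v^2 - 5*v + 6) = (v - 3)*(v - 2)*(v^2 + v - 2) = (v - 3)*(v - 2)*(v + 2)*(v - 1)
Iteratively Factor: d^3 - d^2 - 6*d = (d)*(d^2 - d - 6) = d*(d + 2)*(d - 3)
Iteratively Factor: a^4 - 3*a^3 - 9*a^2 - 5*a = (a - 5)*(a^3 + 2*a^2 + a) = a*(a - 5)*(a^2 + 2*a + 1) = a*(a - 5)*(a + 1)*(a + 1)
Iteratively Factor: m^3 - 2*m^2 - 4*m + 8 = (m + 2)*(m^2 - 4*m + 4) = (m - 2)*(m + 2)*(m - 2)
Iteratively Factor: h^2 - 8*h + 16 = (h - 4)*(h - 4)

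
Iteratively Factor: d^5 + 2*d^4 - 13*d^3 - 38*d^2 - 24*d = (d + 2)*(d^4 - 13*d^2 - 12*d) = d*(d + 2)*(d^3 - 13*d - 12) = d*(d - 4)*(d + 2)*(d^2 + 4*d + 3) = d*(d - 4)*(d + 2)*(d + 3)*(d + 1)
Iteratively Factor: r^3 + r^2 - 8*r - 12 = (r + 2)*(r^2 - r - 6) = (r + 2)^2*(r - 3)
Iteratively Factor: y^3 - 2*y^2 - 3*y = (y + 1)*(y^2 - 3*y) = (y - 3)*(y + 1)*(y)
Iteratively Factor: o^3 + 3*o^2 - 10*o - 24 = (o - 3)*(o^2 + 6*o + 8) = (o - 3)*(o + 4)*(o + 2)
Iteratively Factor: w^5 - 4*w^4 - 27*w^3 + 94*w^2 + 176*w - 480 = (w + 3)*(w^4 - 7*w^3 - 6*w^2 + 112*w - 160) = (w + 3)*(w + 4)*(w^3 - 11*w^2 + 38*w - 40) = (w - 4)*(w + 3)*(w + 4)*(w^2 - 7*w + 10) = (w - 4)*(w - 2)*(w + 3)*(w + 4)*(w - 5)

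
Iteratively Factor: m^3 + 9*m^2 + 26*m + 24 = (m + 4)*(m^2 + 5*m + 6) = (m + 2)*(m + 4)*(m + 3)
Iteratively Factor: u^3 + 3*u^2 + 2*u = (u)*(u^2 + 3*u + 2) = u*(u + 1)*(u + 2)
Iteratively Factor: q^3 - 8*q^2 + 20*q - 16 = (q - 2)*(q^2 - 6*q + 8) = (q - 2)^2*(q - 4)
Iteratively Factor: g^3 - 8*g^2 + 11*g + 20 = (g + 1)*(g^2 - 9*g + 20) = (g - 5)*(g + 1)*(g - 4)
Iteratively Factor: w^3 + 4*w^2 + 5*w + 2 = (w + 1)*(w^2 + 3*w + 2) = (w + 1)*(w + 2)*(w + 1)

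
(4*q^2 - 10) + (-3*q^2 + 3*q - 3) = q^2 + 3*q - 13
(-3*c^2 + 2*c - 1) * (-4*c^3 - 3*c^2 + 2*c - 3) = 12*c^5 + c^4 - 8*c^3 + 16*c^2 - 8*c + 3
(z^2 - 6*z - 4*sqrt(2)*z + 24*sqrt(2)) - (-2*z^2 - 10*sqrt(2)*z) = 3*z^2 - 6*z + 6*sqrt(2)*z + 24*sqrt(2)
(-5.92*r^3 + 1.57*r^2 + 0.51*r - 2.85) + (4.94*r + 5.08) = -5.92*r^3 + 1.57*r^2 + 5.45*r + 2.23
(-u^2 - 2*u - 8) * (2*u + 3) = -2*u^3 - 7*u^2 - 22*u - 24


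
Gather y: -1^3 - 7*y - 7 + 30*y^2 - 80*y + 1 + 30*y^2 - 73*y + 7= 60*y^2 - 160*y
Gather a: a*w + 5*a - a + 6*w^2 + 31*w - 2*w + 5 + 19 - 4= a*(w + 4) + 6*w^2 + 29*w + 20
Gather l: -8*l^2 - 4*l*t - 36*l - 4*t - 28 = -8*l^2 + l*(-4*t - 36) - 4*t - 28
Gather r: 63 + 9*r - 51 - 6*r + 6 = 3*r + 18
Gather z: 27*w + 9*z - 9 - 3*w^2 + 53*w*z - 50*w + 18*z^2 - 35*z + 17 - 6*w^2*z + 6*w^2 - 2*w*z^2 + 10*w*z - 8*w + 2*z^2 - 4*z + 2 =3*w^2 - 31*w + z^2*(20 - 2*w) + z*(-6*w^2 + 63*w - 30) + 10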